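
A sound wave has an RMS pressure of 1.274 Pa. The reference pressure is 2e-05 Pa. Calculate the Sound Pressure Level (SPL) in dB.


Given values:
  p = 1.274 Pa
  p_ref = 2e-05 Pa
Formula: SPL = 20 * log10(p / p_ref)
Compute ratio: p / p_ref = 1.274 / 2e-05 = 63700
Compute log10: log10(63700) = 4.804139
Multiply: SPL = 20 * 4.804139 = 96.08

96.08 dB


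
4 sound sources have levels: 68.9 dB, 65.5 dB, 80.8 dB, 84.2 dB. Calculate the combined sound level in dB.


Formula: L_total = 10 * log10( sum(10^(Li/10)) )
  Source 1: 10^(68.9/10) = 7762471.1663
  Source 2: 10^(65.5/10) = 3548133.8923
  Source 3: 10^(80.8/10) = 120226443.4617
  Source 4: 10^(84.2/10) = 263026799.1895
Sum of linear values = 394563847.7098
L_total = 10 * log10(394563847.7098) = 85.96

85.96 dB


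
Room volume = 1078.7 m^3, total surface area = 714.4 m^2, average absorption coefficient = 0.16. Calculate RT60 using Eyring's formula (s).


Given values:
  V = 1078.7 m^3, S = 714.4 m^2, alpha = 0.16
Formula: RT60 = 0.161 * V / (-S * ln(1 - alpha))
Compute ln(1 - 0.16) = ln(0.84) = -0.174353
Denominator: -714.4 * -0.174353 = 124.5578
Numerator: 0.161 * 1078.7 = 173.6707
RT60 = 173.6707 / 124.5578 = 1.394

1.394 s


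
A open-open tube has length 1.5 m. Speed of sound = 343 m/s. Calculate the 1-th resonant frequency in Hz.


Given values:
  Tube type: open-open, L = 1.5 m, c = 343 m/s, n = 1
Formula: f_n = n * c / (2 * L)
Compute 2 * L = 2 * 1.5 = 3.0
f = 1 * 343 / 3.0
f = 114.33

114.33 Hz


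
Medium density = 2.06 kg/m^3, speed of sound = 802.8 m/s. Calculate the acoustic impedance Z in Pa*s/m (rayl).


Given values:
  rho = 2.06 kg/m^3
  c = 802.8 m/s
Formula: Z = rho * c
Z = 2.06 * 802.8
Z = 1653.77

1653.77 rayl


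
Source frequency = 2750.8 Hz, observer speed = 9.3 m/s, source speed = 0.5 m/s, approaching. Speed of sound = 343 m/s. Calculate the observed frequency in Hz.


Given values:
  f_s = 2750.8 Hz, v_o = 9.3 m/s, v_s = 0.5 m/s
  Direction: approaching
Formula: f_o = f_s * (c + v_o) / (c - v_s)
Numerator: c + v_o = 343 + 9.3 = 352.3
Denominator: c - v_s = 343 - 0.5 = 342.5
f_o = 2750.8 * 352.3 / 342.5 = 2829.51

2829.51 Hz


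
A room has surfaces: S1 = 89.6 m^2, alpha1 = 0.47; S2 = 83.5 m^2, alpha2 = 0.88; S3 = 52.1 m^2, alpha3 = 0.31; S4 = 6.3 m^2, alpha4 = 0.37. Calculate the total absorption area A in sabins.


Given surfaces:
  Surface 1: 89.6 * 0.47 = 42.112
  Surface 2: 83.5 * 0.88 = 73.48
  Surface 3: 52.1 * 0.31 = 16.151
  Surface 4: 6.3 * 0.37 = 2.331
Formula: A = sum(Si * alpha_i)
A = 42.112 + 73.48 + 16.151 + 2.331
A = 134.07

134.07 sabins


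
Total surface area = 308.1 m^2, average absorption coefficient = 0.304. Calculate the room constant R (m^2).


Given values:
  S = 308.1 m^2, alpha = 0.304
Formula: R = S * alpha / (1 - alpha)
Numerator: 308.1 * 0.304 = 93.6624
Denominator: 1 - 0.304 = 0.696
R = 93.6624 / 0.696 = 134.57

134.57 m^2


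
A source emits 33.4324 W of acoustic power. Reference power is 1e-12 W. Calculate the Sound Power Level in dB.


Given values:
  W = 33.4324 W
  W_ref = 1e-12 W
Formula: SWL = 10 * log10(W / W_ref)
Compute ratio: W / W_ref = 33432400000000
Compute log10: log10(33432400000000) = 13.524168
Multiply: SWL = 10 * 13.524168 = 135.24

135.24 dB


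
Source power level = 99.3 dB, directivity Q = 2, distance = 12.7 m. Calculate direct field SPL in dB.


Given values:
  Lw = 99.3 dB, Q = 2, r = 12.7 m
Formula: SPL = Lw + 10 * log10(Q / (4 * pi * r^2))
Compute 4 * pi * r^2 = 4 * pi * 12.7^2 = 2026.8299
Compute Q / denom = 2 / 2026.8299 = 0.00098676
Compute 10 * log10(0.00098676) = -30.0579
SPL = 99.3 + (-30.0579) = 69.24

69.24 dB


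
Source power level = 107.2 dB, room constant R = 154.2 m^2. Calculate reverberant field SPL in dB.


Given values:
  Lw = 107.2 dB, R = 154.2 m^2
Formula: SPL = Lw + 10 * log10(4 / R)
Compute 4 / R = 4 / 154.2 = 0.02594
Compute 10 * log10(0.02594) = -15.8603
SPL = 107.2 + (-15.8603) = 91.34

91.34 dB


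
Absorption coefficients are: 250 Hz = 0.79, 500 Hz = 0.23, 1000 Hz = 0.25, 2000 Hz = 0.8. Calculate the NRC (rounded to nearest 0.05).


Given values:
  a_250 = 0.79, a_500 = 0.23
  a_1000 = 0.25, a_2000 = 0.8
Formula: NRC = (a250 + a500 + a1000 + a2000) / 4
Sum = 0.79 + 0.23 + 0.25 + 0.8 = 2.07
NRC = 2.07 / 4 = 0.5175
Rounded to nearest 0.05: 0.5

0.5


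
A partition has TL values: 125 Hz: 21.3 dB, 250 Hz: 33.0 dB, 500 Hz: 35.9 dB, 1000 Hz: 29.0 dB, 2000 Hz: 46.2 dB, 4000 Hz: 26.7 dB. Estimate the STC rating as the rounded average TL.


Given TL values at each frequency:
  125 Hz: 21.3 dB
  250 Hz: 33.0 dB
  500 Hz: 35.9 dB
  1000 Hz: 29.0 dB
  2000 Hz: 46.2 dB
  4000 Hz: 26.7 dB
Formula: STC ~ round(average of TL values)
Sum = 21.3 + 33.0 + 35.9 + 29.0 + 46.2 + 26.7 = 192.1
Average = 192.1 / 6 = 32.02
Rounded: 32

32


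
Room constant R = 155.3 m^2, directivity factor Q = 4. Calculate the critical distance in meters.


Given values:
  R = 155.3 m^2, Q = 4
Formula: d_c = 0.141 * sqrt(Q * R)
Compute Q * R = 4 * 155.3 = 621.2
Compute sqrt(621.2) = 24.9239
d_c = 0.141 * 24.9239 = 3.514

3.514 m


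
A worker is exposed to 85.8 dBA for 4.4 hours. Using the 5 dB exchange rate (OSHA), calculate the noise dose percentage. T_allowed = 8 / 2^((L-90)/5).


Given values:
  L = 85.8 dBA, T = 4.4 hours
Formula: T_allowed = 8 / 2^((L - 90) / 5)
Compute exponent: (85.8 - 90) / 5 = -0.84
Compute 2^(-0.84) = 0.558644
T_allowed = 8 / 0.558644 = 14.32039 hours
Dose = (T / T_allowed) * 100
Dose = (4.4 / 14.32039) * 100 = 30.73

30.73 %


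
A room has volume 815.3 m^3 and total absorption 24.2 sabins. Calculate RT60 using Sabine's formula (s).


Given values:
  V = 815.3 m^3
  A = 24.2 sabins
Formula: RT60 = 0.161 * V / A
Numerator: 0.161 * 815.3 = 131.2633
RT60 = 131.2633 / 24.2 = 5.424

5.424 s


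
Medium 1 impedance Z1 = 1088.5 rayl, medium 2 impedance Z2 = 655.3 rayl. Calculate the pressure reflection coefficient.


Given values:
  Z1 = 1088.5 rayl, Z2 = 655.3 rayl
Formula: R = (Z2 - Z1) / (Z2 + Z1)
Numerator: Z2 - Z1 = 655.3 - 1088.5 = -433.2
Denominator: Z2 + Z1 = 655.3 + 1088.5 = 1743.8
R = -433.2 / 1743.8 = -0.2484

-0.2484


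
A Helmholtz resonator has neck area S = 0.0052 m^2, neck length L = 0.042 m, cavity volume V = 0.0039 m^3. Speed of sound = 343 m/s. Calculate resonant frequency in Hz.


Given values:
  S = 0.0052 m^2, L = 0.042 m, V = 0.0039 m^3, c = 343 m/s
Formula: f = (c / (2*pi)) * sqrt(S / (V * L))
Compute V * L = 0.0039 * 0.042 = 0.0001638
Compute S / (V * L) = 0.0052 / 0.0001638 = 31.746
Compute sqrt(31.746) = 5.634359
Compute c / (2*pi) = 343 / 6.283185 = 54.590148
f = 54.590148 * 5.634359 = 307.58

307.58 Hz


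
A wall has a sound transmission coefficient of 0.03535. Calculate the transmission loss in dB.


Given values:
  tau = 0.03535
Formula: TL = 10 * log10(1 / tau)
Compute 1 / tau = 1 / 0.03535 = 28.2885
Compute log10(28.2885) = 1.45161
TL = 10 * 1.45161 = 14.52

14.52 dB


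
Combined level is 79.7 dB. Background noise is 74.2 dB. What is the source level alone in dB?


Given values:
  L_total = 79.7 dB, L_bg = 74.2 dB
Formula: L_source = 10 * log10(10^(L_total/10) - 10^(L_bg/10))
Convert to linear:
  10^(79.7/10) = 93325430.0797
  10^(74.2/10) = 26302679.919
Difference: 93325430.0797 - 26302679.919 = 67022750.1607
L_source = 10 * log10(67022750.1607) = 78.26

78.26 dB


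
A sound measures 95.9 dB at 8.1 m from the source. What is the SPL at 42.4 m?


Given values:
  SPL1 = 95.9 dB, r1 = 8.1 m, r2 = 42.4 m
Formula: SPL2 = SPL1 - 20 * log10(r2 / r1)
Compute ratio: r2 / r1 = 42.4 / 8.1 = 5.2346
Compute log10: log10(5.2346) = 0.718884
Compute drop: 20 * 0.718884 = 14.3777
SPL2 = 95.9 - 14.3777 = 81.52

81.52 dB


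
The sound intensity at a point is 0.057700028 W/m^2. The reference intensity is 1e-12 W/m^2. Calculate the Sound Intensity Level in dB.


Given values:
  I = 0.057700028 W/m^2
  I_ref = 1e-12 W/m^2
Formula: SIL = 10 * log10(I / I_ref)
Compute ratio: I / I_ref = 57700028000
Compute log10: log10(57700028000) = 10.761176
Multiply: SIL = 10 * 10.761176 = 107.61

107.61 dB


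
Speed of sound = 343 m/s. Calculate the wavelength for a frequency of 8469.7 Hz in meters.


Given values:
  c = 343 m/s, f = 8469.7 Hz
Formula: lambda = c / f
lambda = 343 / 8469.7
lambda = 0.0405

0.0405 m


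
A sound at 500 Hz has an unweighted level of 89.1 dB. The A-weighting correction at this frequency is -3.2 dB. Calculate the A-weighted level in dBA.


Given values:
  SPL = 89.1 dB
  A-weighting at 500 Hz = -3.2 dB
Formula: L_A = SPL + A_weight
L_A = 89.1 + (-3.2)
L_A = 85.9

85.9 dBA


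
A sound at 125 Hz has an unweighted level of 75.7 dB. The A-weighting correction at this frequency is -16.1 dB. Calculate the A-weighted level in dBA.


Given values:
  SPL = 75.7 dB
  A-weighting at 125 Hz = -16.1 dB
Formula: L_A = SPL + A_weight
L_A = 75.7 + (-16.1)
L_A = 59.6

59.6 dBA


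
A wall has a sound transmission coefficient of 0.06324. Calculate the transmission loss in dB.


Given values:
  tau = 0.06324
Formula: TL = 10 * log10(1 / tau)
Compute 1 / tau = 1 / 0.06324 = 15.8128
Compute log10(15.8128) = 1.199009
TL = 10 * 1.199009 = 11.99

11.99 dB


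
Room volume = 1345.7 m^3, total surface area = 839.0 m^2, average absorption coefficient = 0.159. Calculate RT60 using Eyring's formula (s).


Given values:
  V = 1345.7 m^3, S = 839.0 m^2, alpha = 0.159
Formula: RT60 = 0.161 * V / (-S * ln(1 - alpha))
Compute ln(1 - 0.159) = ln(0.841) = -0.173164
Denominator: -839.0 * -0.173164 = 145.2846
Numerator: 0.161 * 1345.7 = 216.6577
RT60 = 216.6577 / 145.2846 = 1.491

1.491 s


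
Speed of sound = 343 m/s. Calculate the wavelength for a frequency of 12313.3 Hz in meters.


Given values:
  c = 343 m/s, f = 12313.3 Hz
Formula: lambda = c / f
lambda = 343 / 12313.3
lambda = 0.0279

0.0279 m


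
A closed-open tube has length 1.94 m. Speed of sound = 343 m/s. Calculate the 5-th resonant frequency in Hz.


Given values:
  Tube type: closed-open, L = 1.94 m, c = 343 m/s, n = 5
Formula: f_n = (2n - 1) * c / (4 * L)
Compute 2n - 1 = 2*5 - 1 = 9
Compute 4 * L = 4 * 1.94 = 7.76
f = 9 * 343 / 7.76
f = 397.81

397.81 Hz


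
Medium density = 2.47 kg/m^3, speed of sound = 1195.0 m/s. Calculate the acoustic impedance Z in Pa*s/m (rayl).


Given values:
  rho = 2.47 kg/m^3
  c = 1195.0 m/s
Formula: Z = rho * c
Z = 2.47 * 1195.0
Z = 2951.65

2951.65 rayl


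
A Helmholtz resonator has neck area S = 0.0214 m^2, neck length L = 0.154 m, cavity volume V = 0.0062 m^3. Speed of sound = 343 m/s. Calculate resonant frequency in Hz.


Given values:
  S = 0.0214 m^2, L = 0.154 m, V = 0.0062 m^3, c = 343 m/s
Formula: f = (c / (2*pi)) * sqrt(S / (V * L))
Compute V * L = 0.0062 * 0.154 = 0.0009548
Compute S / (V * L) = 0.0214 / 0.0009548 = 22.4131
Compute sqrt(22.4131) = 4.734248
Compute c / (2*pi) = 343 / 6.283185 = 54.590148
f = 54.590148 * 4.734248 = 258.44

258.44 Hz


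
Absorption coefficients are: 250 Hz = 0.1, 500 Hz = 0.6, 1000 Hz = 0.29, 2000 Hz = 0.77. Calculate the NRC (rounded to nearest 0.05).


Given values:
  a_250 = 0.1, a_500 = 0.6
  a_1000 = 0.29, a_2000 = 0.77
Formula: NRC = (a250 + a500 + a1000 + a2000) / 4
Sum = 0.1 + 0.6 + 0.29 + 0.77 = 1.76
NRC = 1.76 / 4 = 0.44
Rounded to nearest 0.05: 0.45

0.45


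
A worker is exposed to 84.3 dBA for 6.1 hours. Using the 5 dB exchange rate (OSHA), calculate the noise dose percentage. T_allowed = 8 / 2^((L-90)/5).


Given values:
  L = 84.3 dBA, T = 6.1 hours
Formula: T_allowed = 8 / 2^((L - 90) / 5)
Compute exponent: (84.3 - 90) / 5 = -1.14
Compute 2^(-1.14) = 0.45376
T_allowed = 8 / 0.45376 = 17.630465 hours
Dose = (T / T_allowed) * 100
Dose = (6.1 / 17.630465) * 100 = 34.6

34.6 %


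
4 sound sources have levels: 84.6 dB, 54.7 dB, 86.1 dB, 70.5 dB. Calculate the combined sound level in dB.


Formula: L_total = 10 * log10( sum(10^(Li/10)) )
  Source 1: 10^(84.6/10) = 288403150.3127
  Source 2: 10^(54.7/10) = 295120.9227
  Source 3: 10^(86.1/10) = 407380277.8041
  Source 4: 10^(70.5/10) = 11220184.543
Sum of linear values = 707298733.5825
L_total = 10 * log10(707298733.5825) = 88.5

88.5 dB


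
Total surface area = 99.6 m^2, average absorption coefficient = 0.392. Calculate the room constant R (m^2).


Given values:
  S = 99.6 m^2, alpha = 0.392
Formula: R = S * alpha / (1 - alpha)
Numerator: 99.6 * 0.392 = 39.0432
Denominator: 1 - 0.392 = 0.608
R = 39.0432 / 0.608 = 64.22

64.22 m^2


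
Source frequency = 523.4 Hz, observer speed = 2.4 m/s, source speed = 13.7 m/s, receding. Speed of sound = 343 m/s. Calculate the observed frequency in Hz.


Given values:
  f_s = 523.4 Hz, v_o = 2.4 m/s, v_s = 13.7 m/s
  Direction: receding
Formula: f_o = f_s * (c - v_o) / (c + v_s)
Numerator: c - v_o = 343 - 2.4 = 340.6
Denominator: c + v_s = 343 + 13.7 = 356.7
f_o = 523.4 * 340.6 / 356.7 = 499.78

499.78 Hz


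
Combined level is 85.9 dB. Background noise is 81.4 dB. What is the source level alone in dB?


Given values:
  L_total = 85.9 dB, L_bg = 81.4 dB
Formula: L_source = 10 * log10(10^(L_total/10) - 10^(L_bg/10))
Convert to linear:
  10^(85.9/10) = 389045144.9943
  10^(81.4/10) = 138038426.4603
Difference: 389045144.9943 - 138038426.4603 = 251006718.534
L_source = 10 * log10(251006718.534) = 84.0

84.0 dB


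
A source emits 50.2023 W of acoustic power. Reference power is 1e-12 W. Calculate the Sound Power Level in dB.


Given values:
  W = 50.2023 W
  W_ref = 1e-12 W
Formula: SWL = 10 * log10(W / W_ref)
Compute ratio: W / W_ref = 50202300000000
Compute log10: log10(50202300000000) = 13.700724
Multiply: SWL = 10 * 13.700724 = 137.01

137.01 dB


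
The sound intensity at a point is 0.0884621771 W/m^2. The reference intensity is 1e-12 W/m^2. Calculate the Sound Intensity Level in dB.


Given values:
  I = 0.0884621771 W/m^2
  I_ref = 1e-12 W/m^2
Formula: SIL = 10 * log10(I / I_ref)
Compute ratio: I / I_ref = 88462177100
Compute log10: log10(88462177100) = 10.946758
Multiply: SIL = 10 * 10.946758 = 109.47

109.47 dB


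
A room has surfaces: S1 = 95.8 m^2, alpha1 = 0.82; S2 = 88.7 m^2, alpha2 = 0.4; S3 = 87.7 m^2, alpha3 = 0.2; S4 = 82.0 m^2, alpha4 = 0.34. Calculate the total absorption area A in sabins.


Given surfaces:
  Surface 1: 95.8 * 0.82 = 78.556
  Surface 2: 88.7 * 0.4 = 35.48
  Surface 3: 87.7 * 0.2 = 17.54
  Surface 4: 82.0 * 0.34 = 27.88
Formula: A = sum(Si * alpha_i)
A = 78.556 + 35.48 + 17.54 + 27.88
A = 159.46

159.46 sabins


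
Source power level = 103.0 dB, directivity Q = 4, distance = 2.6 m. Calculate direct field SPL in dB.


Given values:
  Lw = 103.0 dB, Q = 4, r = 2.6 m
Formula: SPL = Lw + 10 * log10(Q / (4 * pi * r^2))
Compute 4 * pi * r^2 = 4 * pi * 2.6^2 = 84.9487
Compute Q / denom = 4 / 84.9487 = 0.04708724
Compute 10 * log10(0.04708724) = -13.271
SPL = 103.0 + (-13.271) = 89.73

89.73 dB


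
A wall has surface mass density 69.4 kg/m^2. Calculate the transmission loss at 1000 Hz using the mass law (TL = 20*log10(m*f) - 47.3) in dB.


Given values:
  m = 69.4 kg/m^2, f = 1000 Hz
Formula: TL = 20 * log10(m * f) - 47.3
Compute m * f = 69.4 * 1000 = 69400.0
Compute log10(69400.0) = 4.841359
Compute 20 * 4.841359 = 96.8272
TL = 96.8272 - 47.3 = 49.53

49.53 dB


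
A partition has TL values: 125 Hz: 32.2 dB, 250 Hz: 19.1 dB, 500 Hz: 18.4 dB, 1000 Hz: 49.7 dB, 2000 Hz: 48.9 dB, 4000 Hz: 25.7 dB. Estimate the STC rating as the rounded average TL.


Given TL values at each frequency:
  125 Hz: 32.2 dB
  250 Hz: 19.1 dB
  500 Hz: 18.4 dB
  1000 Hz: 49.7 dB
  2000 Hz: 48.9 dB
  4000 Hz: 25.7 dB
Formula: STC ~ round(average of TL values)
Sum = 32.2 + 19.1 + 18.4 + 49.7 + 48.9 + 25.7 = 194.0
Average = 194.0 / 6 = 32.33
Rounded: 32

32


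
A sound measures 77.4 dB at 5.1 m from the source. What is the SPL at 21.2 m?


Given values:
  SPL1 = 77.4 dB, r1 = 5.1 m, r2 = 21.2 m
Formula: SPL2 = SPL1 - 20 * log10(r2 / r1)
Compute ratio: r2 / r1 = 21.2 / 5.1 = 4.1569
Compute log10: log10(4.1569) = 0.61877
Compute drop: 20 * 0.61877 = 12.3754
SPL2 = 77.4 - 12.3754 = 65.02

65.02 dB


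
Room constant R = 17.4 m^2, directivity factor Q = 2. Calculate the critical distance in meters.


Given values:
  R = 17.4 m^2, Q = 2
Formula: d_c = 0.141 * sqrt(Q * R)
Compute Q * R = 2 * 17.4 = 34.8
Compute sqrt(34.8) = 5.8992
d_c = 0.141 * 5.8992 = 0.832

0.832 m


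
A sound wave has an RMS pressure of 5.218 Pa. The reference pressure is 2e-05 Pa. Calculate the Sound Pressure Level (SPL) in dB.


Given values:
  p = 5.218 Pa
  p_ref = 2e-05 Pa
Formula: SPL = 20 * log10(p / p_ref)
Compute ratio: p / p_ref = 5.218 / 2e-05 = 260900
Compute log10: log10(260900) = 5.416474
Multiply: SPL = 20 * 5.416474 = 108.33

108.33 dB


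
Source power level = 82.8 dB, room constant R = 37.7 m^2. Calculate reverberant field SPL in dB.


Given values:
  Lw = 82.8 dB, R = 37.7 m^2
Formula: SPL = Lw + 10 * log10(4 / R)
Compute 4 / R = 4 / 37.7 = 0.106101
Compute 10 * log10(0.106101) = -9.7428
SPL = 82.8 + (-9.7428) = 73.06

73.06 dB


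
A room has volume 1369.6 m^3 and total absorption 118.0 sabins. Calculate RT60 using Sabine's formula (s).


Given values:
  V = 1369.6 m^3
  A = 118.0 sabins
Formula: RT60 = 0.161 * V / A
Numerator: 0.161 * 1369.6 = 220.5056
RT60 = 220.5056 / 118.0 = 1.869

1.869 s


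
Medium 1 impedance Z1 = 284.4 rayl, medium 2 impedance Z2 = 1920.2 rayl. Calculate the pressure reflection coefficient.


Given values:
  Z1 = 284.4 rayl, Z2 = 1920.2 rayl
Formula: R = (Z2 - Z1) / (Z2 + Z1)
Numerator: Z2 - Z1 = 1920.2 - 284.4 = 1635.8
Denominator: Z2 + Z1 = 1920.2 + 284.4 = 2204.6
R = 1635.8 / 2204.6 = 0.742

0.742


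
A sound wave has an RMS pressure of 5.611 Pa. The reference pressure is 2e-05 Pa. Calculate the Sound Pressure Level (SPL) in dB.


Given values:
  p = 5.611 Pa
  p_ref = 2e-05 Pa
Formula: SPL = 20 * log10(p / p_ref)
Compute ratio: p / p_ref = 5.611 / 2e-05 = 280550
Compute log10: log10(280550) = 5.44801
Multiply: SPL = 20 * 5.44801 = 108.96

108.96 dB


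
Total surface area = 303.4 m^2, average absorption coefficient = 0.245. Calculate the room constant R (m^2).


Given values:
  S = 303.4 m^2, alpha = 0.245
Formula: R = S * alpha / (1 - alpha)
Numerator: 303.4 * 0.245 = 74.333
Denominator: 1 - 0.245 = 0.755
R = 74.333 / 0.755 = 98.45

98.45 m^2


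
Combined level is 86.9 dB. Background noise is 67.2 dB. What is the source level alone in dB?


Given values:
  L_total = 86.9 dB, L_bg = 67.2 dB
Formula: L_source = 10 * log10(10^(L_total/10) - 10^(L_bg/10))
Convert to linear:
  10^(86.9/10) = 489778819.3684
  10^(67.2/10) = 5248074.6025
Difference: 489778819.3684 - 5248074.6025 = 484530744.7659
L_source = 10 * log10(484530744.7659) = 86.85

86.85 dB


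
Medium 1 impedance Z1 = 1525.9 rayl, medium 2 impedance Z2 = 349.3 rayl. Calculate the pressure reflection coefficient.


Given values:
  Z1 = 1525.9 rayl, Z2 = 349.3 rayl
Formula: R = (Z2 - Z1) / (Z2 + Z1)
Numerator: Z2 - Z1 = 349.3 - 1525.9 = -1176.6
Denominator: Z2 + Z1 = 349.3 + 1525.9 = 1875.2
R = -1176.6 / 1875.2 = -0.6275

-0.6275


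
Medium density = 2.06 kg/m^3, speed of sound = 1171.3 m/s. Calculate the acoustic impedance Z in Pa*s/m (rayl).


Given values:
  rho = 2.06 kg/m^3
  c = 1171.3 m/s
Formula: Z = rho * c
Z = 2.06 * 1171.3
Z = 2412.88

2412.88 rayl


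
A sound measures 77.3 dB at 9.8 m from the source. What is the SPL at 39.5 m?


Given values:
  SPL1 = 77.3 dB, r1 = 9.8 m, r2 = 39.5 m
Formula: SPL2 = SPL1 - 20 * log10(r2 / r1)
Compute ratio: r2 / r1 = 39.5 / 9.8 = 4.0306
Compute log10: log10(4.0306) = 0.60537
Compute drop: 20 * 0.60537 = 12.1074
SPL2 = 77.3 - 12.1074 = 65.19

65.19 dB


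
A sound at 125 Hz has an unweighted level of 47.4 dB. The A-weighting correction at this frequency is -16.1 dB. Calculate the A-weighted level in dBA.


Given values:
  SPL = 47.4 dB
  A-weighting at 125 Hz = -16.1 dB
Formula: L_A = SPL + A_weight
L_A = 47.4 + (-16.1)
L_A = 31.3

31.3 dBA


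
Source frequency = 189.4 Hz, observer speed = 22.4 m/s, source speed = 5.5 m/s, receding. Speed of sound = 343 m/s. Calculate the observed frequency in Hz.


Given values:
  f_s = 189.4 Hz, v_o = 22.4 m/s, v_s = 5.5 m/s
  Direction: receding
Formula: f_o = f_s * (c - v_o) / (c + v_s)
Numerator: c - v_o = 343 - 22.4 = 320.6
Denominator: c + v_s = 343 + 5.5 = 348.5
f_o = 189.4 * 320.6 / 348.5 = 174.24

174.24 Hz


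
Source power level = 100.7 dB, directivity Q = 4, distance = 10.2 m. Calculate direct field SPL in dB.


Given values:
  Lw = 100.7 dB, Q = 4, r = 10.2 m
Formula: SPL = Lw + 10 * log10(Q / (4 * pi * r^2))
Compute 4 * pi * r^2 = 4 * pi * 10.2^2 = 1307.4052
Compute Q / denom = 4 / 1307.4052 = 0.0030595
Compute 10 * log10(0.0030595) = -25.1435
SPL = 100.7 + (-25.1435) = 75.56

75.56 dB


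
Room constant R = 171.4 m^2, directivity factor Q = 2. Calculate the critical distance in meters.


Given values:
  R = 171.4 m^2, Q = 2
Formula: d_c = 0.141 * sqrt(Q * R)
Compute Q * R = 2 * 171.4 = 342.8
Compute sqrt(342.8) = 18.5149
d_c = 0.141 * 18.5149 = 2.611

2.611 m


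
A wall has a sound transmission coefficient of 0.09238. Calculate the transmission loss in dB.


Given values:
  tau = 0.09238
Formula: TL = 10 * log10(1 / tau)
Compute 1 / tau = 1 / 0.09238 = 10.8249
Compute log10(10.8249) = 1.034424
TL = 10 * 1.034424 = 10.34

10.34 dB


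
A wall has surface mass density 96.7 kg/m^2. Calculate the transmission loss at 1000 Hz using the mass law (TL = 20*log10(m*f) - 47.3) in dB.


Given values:
  m = 96.7 kg/m^2, f = 1000 Hz
Formula: TL = 20 * log10(m * f) - 47.3
Compute m * f = 96.7 * 1000 = 96700.0
Compute log10(96700.0) = 4.985426
Compute 20 * 4.985426 = 99.7085
TL = 99.7085 - 47.3 = 52.41

52.41 dB


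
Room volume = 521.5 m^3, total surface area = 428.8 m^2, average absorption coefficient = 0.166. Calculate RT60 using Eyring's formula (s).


Given values:
  V = 521.5 m^3, S = 428.8 m^2, alpha = 0.166
Formula: RT60 = 0.161 * V / (-S * ln(1 - alpha))
Compute ln(1 - 0.166) = ln(0.834) = -0.181522
Denominator: -428.8 * -0.181522 = 77.8366
Numerator: 0.161 * 521.5 = 83.9615
RT60 = 83.9615 / 77.8366 = 1.079

1.079 s


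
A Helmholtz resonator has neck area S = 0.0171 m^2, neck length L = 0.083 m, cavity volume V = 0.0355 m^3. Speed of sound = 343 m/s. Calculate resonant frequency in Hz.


Given values:
  S = 0.0171 m^2, L = 0.083 m, V = 0.0355 m^3, c = 343 m/s
Formula: f = (c / (2*pi)) * sqrt(S / (V * L))
Compute V * L = 0.0355 * 0.083 = 0.0029465
Compute S / (V * L) = 0.0171 / 0.0029465 = 5.8035
Compute sqrt(5.8035) = 2.409045
Compute c / (2*pi) = 343 / 6.283185 = 54.590148
f = 54.590148 * 2.409045 = 131.51

131.51 Hz


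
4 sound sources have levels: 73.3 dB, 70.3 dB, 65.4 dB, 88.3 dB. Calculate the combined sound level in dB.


Formula: L_total = 10 * log10( sum(10^(Li/10)) )
  Source 1: 10^(73.3/10) = 21379620.895
  Source 2: 10^(70.3/10) = 10715193.0524
  Source 3: 10^(65.4/10) = 3467368.5045
  Source 4: 10^(88.3/10) = 676082975.392
Sum of linear values = 711645157.8439
L_total = 10 * log10(711645157.8439) = 88.52

88.52 dB


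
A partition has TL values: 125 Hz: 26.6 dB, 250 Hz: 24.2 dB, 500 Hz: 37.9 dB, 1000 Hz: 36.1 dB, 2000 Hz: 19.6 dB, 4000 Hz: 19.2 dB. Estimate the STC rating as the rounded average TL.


Given TL values at each frequency:
  125 Hz: 26.6 dB
  250 Hz: 24.2 dB
  500 Hz: 37.9 dB
  1000 Hz: 36.1 dB
  2000 Hz: 19.6 dB
  4000 Hz: 19.2 dB
Formula: STC ~ round(average of TL values)
Sum = 26.6 + 24.2 + 37.9 + 36.1 + 19.6 + 19.2 = 163.6
Average = 163.6 / 6 = 27.27
Rounded: 27

27


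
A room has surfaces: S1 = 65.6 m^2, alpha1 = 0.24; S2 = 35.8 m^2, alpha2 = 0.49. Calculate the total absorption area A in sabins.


Given surfaces:
  Surface 1: 65.6 * 0.24 = 15.744
  Surface 2: 35.8 * 0.49 = 17.542
Formula: A = sum(Si * alpha_i)
A = 15.744 + 17.542
A = 33.29

33.29 sabins


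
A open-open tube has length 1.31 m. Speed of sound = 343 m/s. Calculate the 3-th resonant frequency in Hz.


Given values:
  Tube type: open-open, L = 1.31 m, c = 343 m/s, n = 3
Formula: f_n = n * c / (2 * L)
Compute 2 * L = 2 * 1.31 = 2.62
f = 3 * 343 / 2.62
f = 392.75

392.75 Hz


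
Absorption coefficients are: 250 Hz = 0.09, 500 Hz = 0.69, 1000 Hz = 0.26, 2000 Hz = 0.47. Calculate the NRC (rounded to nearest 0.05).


Given values:
  a_250 = 0.09, a_500 = 0.69
  a_1000 = 0.26, a_2000 = 0.47
Formula: NRC = (a250 + a500 + a1000 + a2000) / 4
Sum = 0.09 + 0.69 + 0.26 + 0.47 = 1.51
NRC = 1.51 / 4 = 0.3775
Rounded to nearest 0.05: 0.4

0.4


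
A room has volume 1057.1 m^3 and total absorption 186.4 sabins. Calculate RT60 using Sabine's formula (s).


Given values:
  V = 1057.1 m^3
  A = 186.4 sabins
Formula: RT60 = 0.161 * V / A
Numerator: 0.161 * 1057.1 = 170.1931
RT60 = 170.1931 / 186.4 = 0.913

0.913 s


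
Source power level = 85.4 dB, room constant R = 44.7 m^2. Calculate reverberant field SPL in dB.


Given values:
  Lw = 85.4 dB, R = 44.7 m^2
Formula: SPL = Lw + 10 * log10(4 / R)
Compute 4 / R = 4 / 44.7 = 0.089485
Compute 10 * log10(0.089485) = -10.4825
SPL = 85.4 + (-10.4825) = 74.92

74.92 dB


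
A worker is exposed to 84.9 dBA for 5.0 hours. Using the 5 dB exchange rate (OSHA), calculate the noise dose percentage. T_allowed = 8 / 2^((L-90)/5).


Given values:
  L = 84.9 dBA, T = 5.0 hours
Formula: T_allowed = 8 / 2^((L - 90) / 5)
Compute exponent: (84.9 - 90) / 5 = -1.02
Compute 2^(-1.02) = 0.493116
T_allowed = 8 / 0.493116 = 16.223363 hours
Dose = (T / T_allowed) * 100
Dose = (5.0 / 16.223363) * 100 = 30.82

30.82 %


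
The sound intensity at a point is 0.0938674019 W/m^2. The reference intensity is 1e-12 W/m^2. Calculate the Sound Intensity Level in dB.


Given values:
  I = 0.0938674019 W/m^2
  I_ref = 1e-12 W/m^2
Formula: SIL = 10 * log10(I / I_ref)
Compute ratio: I / I_ref = 93867401900
Compute log10: log10(93867401900) = 10.972515
Multiply: SIL = 10 * 10.972515 = 109.73

109.73 dB


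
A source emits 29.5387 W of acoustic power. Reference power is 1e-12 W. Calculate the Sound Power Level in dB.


Given values:
  W = 29.5387 W
  W_ref = 1e-12 W
Formula: SWL = 10 * log10(W / W_ref)
Compute ratio: W / W_ref = 29538700000000
Compute log10: log10(29538700000000) = 13.470391
Multiply: SWL = 10 * 13.470391 = 134.7

134.7 dB


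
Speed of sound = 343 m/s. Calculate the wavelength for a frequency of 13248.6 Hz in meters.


Given values:
  c = 343 m/s, f = 13248.6 Hz
Formula: lambda = c / f
lambda = 343 / 13248.6
lambda = 0.0259

0.0259 m


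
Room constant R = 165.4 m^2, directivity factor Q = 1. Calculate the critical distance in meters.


Given values:
  R = 165.4 m^2, Q = 1
Formula: d_c = 0.141 * sqrt(Q * R)
Compute Q * R = 1 * 165.4 = 165.4
Compute sqrt(165.4) = 12.8608
d_c = 0.141 * 12.8608 = 1.813

1.813 m


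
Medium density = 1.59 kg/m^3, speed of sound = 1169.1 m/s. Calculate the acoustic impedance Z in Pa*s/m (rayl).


Given values:
  rho = 1.59 kg/m^3
  c = 1169.1 m/s
Formula: Z = rho * c
Z = 1.59 * 1169.1
Z = 1858.87

1858.87 rayl


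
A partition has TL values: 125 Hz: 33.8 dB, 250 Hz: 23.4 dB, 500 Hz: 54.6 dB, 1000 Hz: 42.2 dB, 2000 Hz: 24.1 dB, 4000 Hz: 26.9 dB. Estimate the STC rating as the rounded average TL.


Given TL values at each frequency:
  125 Hz: 33.8 dB
  250 Hz: 23.4 dB
  500 Hz: 54.6 dB
  1000 Hz: 42.2 dB
  2000 Hz: 24.1 dB
  4000 Hz: 26.9 dB
Formula: STC ~ round(average of TL values)
Sum = 33.8 + 23.4 + 54.6 + 42.2 + 24.1 + 26.9 = 205.0
Average = 205.0 / 6 = 34.17
Rounded: 34

34


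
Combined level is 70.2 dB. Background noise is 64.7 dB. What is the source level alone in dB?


Given values:
  L_total = 70.2 dB, L_bg = 64.7 dB
Formula: L_source = 10 * log10(10^(L_total/10) - 10^(L_bg/10))
Convert to linear:
  10^(70.2/10) = 10471285.4805
  10^(64.7/10) = 2951209.2267
Difference: 10471285.4805 - 2951209.2267 = 7520076.2538
L_source = 10 * log10(7520076.2538) = 68.76

68.76 dB


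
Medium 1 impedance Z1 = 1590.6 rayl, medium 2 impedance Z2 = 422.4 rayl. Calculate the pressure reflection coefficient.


Given values:
  Z1 = 1590.6 rayl, Z2 = 422.4 rayl
Formula: R = (Z2 - Z1) / (Z2 + Z1)
Numerator: Z2 - Z1 = 422.4 - 1590.6 = -1168.2
Denominator: Z2 + Z1 = 422.4 + 1590.6 = 2013.0
R = -1168.2 / 2013.0 = -0.5803

-0.5803


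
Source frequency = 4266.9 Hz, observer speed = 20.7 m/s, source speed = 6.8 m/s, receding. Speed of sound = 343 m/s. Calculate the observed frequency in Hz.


Given values:
  f_s = 4266.9 Hz, v_o = 20.7 m/s, v_s = 6.8 m/s
  Direction: receding
Formula: f_o = f_s * (c - v_o) / (c + v_s)
Numerator: c - v_o = 343 - 20.7 = 322.3
Denominator: c + v_s = 343 + 6.8 = 349.8
f_o = 4266.9 * 322.3 / 349.8 = 3931.45

3931.45 Hz


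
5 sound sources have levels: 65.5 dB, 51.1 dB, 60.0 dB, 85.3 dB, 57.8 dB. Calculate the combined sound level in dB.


Formula: L_total = 10 * log10( sum(10^(Li/10)) )
  Source 1: 10^(65.5/10) = 3548133.8923
  Source 2: 10^(51.1/10) = 128824.9552
  Source 3: 10^(60.0/10) = 1000000.0
  Source 4: 10^(85.3/10) = 338844156.1392
  Source 5: 10^(57.8/10) = 602559.5861
Sum of linear values = 344123674.5728
L_total = 10 * log10(344123674.5728) = 85.37

85.37 dB


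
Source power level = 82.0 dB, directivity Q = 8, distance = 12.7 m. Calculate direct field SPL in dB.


Given values:
  Lw = 82.0 dB, Q = 8, r = 12.7 m
Formula: SPL = Lw + 10 * log10(Q / (4 * pi * r^2))
Compute 4 * pi * r^2 = 4 * pi * 12.7^2 = 2026.8299
Compute Q / denom = 8 / 2026.8299 = 0.00394705
Compute 10 * log10(0.00394705) = -24.0373
SPL = 82.0 + (-24.0373) = 57.96

57.96 dB


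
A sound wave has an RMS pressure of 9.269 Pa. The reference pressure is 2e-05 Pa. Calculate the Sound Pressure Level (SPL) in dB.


Given values:
  p = 9.269 Pa
  p_ref = 2e-05 Pa
Formula: SPL = 20 * log10(p / p_ref)
Compute ratio: p / p_ref = 9.269 / 2e-05 = 463450
Compute log10: log10(463450) = 5.666003
Multiply: SPL = 20 * 5.666003 = 113.32

113.32 dB


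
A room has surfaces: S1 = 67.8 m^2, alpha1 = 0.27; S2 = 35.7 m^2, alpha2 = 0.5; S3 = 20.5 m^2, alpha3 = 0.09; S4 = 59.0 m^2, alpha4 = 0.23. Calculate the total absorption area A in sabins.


Given surfaces:
  Surface 1: 67.8 * 0.27 = 18.306
  Surface 2: 35.7 * 0.5 = 17.85
  Surface 3: 20.5 * 0.09 = 1.845
  Surface 4: 59.0 * 0.23 = 13.57
Formula: A = sum(Si * alpha_i)
A = 18.306 + 17.85 + 1.845 + 13.57
A = 51.57

51.57 sabins


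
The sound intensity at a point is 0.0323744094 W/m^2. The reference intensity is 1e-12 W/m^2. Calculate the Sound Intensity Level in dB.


Given values:
  I = 0.0323744094 W/m^2
  I_ref = 1e-12 W/m^2
Formula: SIL = 10 * log10(I / I_ref)
Compute ratio: I / I_ref = 32374409400
Compute log10: log10(32374409400) = 10.510202
Multiply: SIL = 10 * 10.510202 = 105.1

105.1 dB


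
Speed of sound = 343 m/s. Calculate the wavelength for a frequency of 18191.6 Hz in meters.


Given values:
  c = 343 m/s, f = 18191.6 Hz
Formula: lambda = c / f
lambda = 343 / 18191.6
lambda = 0.0189

0.0189 m


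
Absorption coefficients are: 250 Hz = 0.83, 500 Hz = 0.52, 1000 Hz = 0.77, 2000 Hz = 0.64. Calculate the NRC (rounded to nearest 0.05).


Given values:
  a_250 = 0.83, a_500 = 0.52
  a_1000 = 0.77, a_2000 = 0.64
Formula: NRC = (a250 + a500 + a1000 + a2000) / 4
Sum = 0.83 + 0.52 + 0.77 + 0.64 = 2.76
NRC = 2.76 / 4 = 0.69
Rounded to nearest 0.05: 0.7

0.7


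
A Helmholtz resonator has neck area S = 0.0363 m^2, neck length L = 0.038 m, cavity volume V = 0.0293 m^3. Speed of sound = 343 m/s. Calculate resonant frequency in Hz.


Given values:
  S = 0.0363 m^2, L = 0.038 m, V = 0.0293 m^3, c = 343 m/s
Formula: f = (c / (2*pi)) * sqrt(S / (V * L))
Compute V * L = 0.0293 * 0.038 = 0.0011134
Compute S / (V * L) = 0.0363 / 0.0011134 = 32.6028
Compute sqrt(32.6028) = 5.709886
Compute c / (2*pi) = 343 / 6.283185 = 54.590148
f = 54.590148 * 5.709886 = 311.7

311.7 Hz


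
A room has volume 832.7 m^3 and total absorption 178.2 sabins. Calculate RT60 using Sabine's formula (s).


Given values:
  V = 832.7 m^3
  A = 178.2 sabins
Formula: RT60 = 0.161 * V / A
Numerator: 0.161 * 832.7 = 134.0647
RT60 = 134.0647 / 178.2 = 0.752

0.752 s


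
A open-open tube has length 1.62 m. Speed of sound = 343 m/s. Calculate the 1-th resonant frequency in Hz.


Given values:
  Tube type: open-open, L = 1.62 m, c = 343 m/s, n = 1
Formula: f_n = n * c / (2 * L)
Compute 2 * L = 2 * 1.62 = 3.24
f = 1 * 343 / 3.24
f = 105.86

105.86 Hz


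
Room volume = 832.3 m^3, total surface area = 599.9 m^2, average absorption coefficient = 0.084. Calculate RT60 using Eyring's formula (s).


Given values:
  V = 832.3 m^3, S = 599.9 m^2, alpha = 0.084
Formula: RT60 = 0.161 * V / (-S * ln(1 - alpha))
Compute ln(1 - 0.084) = ln(0.916) = -0.087739
Denominator: -599.9 * -0.087739 = 52.6346
Numerator: 0.161 * 832.3 = 134.0003
RT60 = 134.0003 / 52.6346 = 2.546

2.546 s


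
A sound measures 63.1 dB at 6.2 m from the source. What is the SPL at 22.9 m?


Given values:
  SPL1 = 63.1 dB, r1 = 6.2 m, r2 = 22.9 m
Formula: SPL2 = SPL1 - 20 * log10(r2 / r1)
Compute ratio: r2 / r1 = 22.9 / 6.2 = 3.6935
Compute log10: log10(3.6935) = 0.567438
Compute drop: 20 * 0.567438 = 11.3488
SPL2 = 63.1 - 11.3488 = 51.75

51.75 dB


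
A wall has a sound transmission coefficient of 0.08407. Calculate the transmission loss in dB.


Given values:
  tau = 0.08407
Formula: TL = 10 * log10(1 / tau)
Compute 1 / tau = 1 / 0.08407 = 11.8948
Compute log10(11.8948) = 1.075357
TL = 10 * 1.075357 = 10.75

10.75 dB


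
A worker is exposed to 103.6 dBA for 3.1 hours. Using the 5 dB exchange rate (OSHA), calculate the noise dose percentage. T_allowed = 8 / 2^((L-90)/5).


Given values:
  L = 103.6 dBA, T = 3.1 hours
Formula: T_allowed = 8 / 2^((L - 90) / 5)
Compute exponent: (103.6 - 90) / 5 = 2.72
Compute 2^(2.72) = 6.588728
T_allowed = 8 / 6.588728 = 1.214195 hours
Dose = (T / T_allowed) * 100
Dose = (3.1 / 1.214195) * 100 = 255.31

255.31 %


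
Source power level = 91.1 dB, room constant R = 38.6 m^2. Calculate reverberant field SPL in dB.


Given values:
  Lw = 91.1 dB, R = 38.6 m^2
Formula: SPL = Lw + 10 * log10(4 / R)
Compute 4 / R = 4 / 38.6 = 0.103627
Compute 10 * log10(0.103627) = -9.8453
SPL = 91.1 + (-9.8453) = 81.25

81.25 dB


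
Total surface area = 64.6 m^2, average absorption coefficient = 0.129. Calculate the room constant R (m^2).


Given values:
  S = 64.6 m^2, alpha = 0.129
Formula: R = S * alpha / (1 - alpha)
Numerator: 64.6 * 0.129 = 8.3334
Denominator: 1 - 0.129 = 0.871
R = 8.3334 / 0.871 = 9.57

9.57 m^2


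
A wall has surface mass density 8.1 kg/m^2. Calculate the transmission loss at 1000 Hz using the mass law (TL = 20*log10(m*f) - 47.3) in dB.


Given values:
  m = 8.1 kg/m^2, f = 1000 Hz
Formula: TL = 20 * log10(m * f) - 47.3
Compute m * f = 8.1 * 1000 = 8100.0
Compute log10(8100.0) = 3.908485
Compute 20 * 3.908485 = 78.1697
TL = 78.1697 - 47.3 = 30.87

30.87 dB


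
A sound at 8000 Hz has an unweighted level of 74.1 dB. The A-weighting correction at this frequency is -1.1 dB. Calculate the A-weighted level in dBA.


Given values:
  SPL = 74.1 dB
  A-weighting at 8000 Hz = -1.1 dB
Formula: L_A = SPL + A_weight
L_A = 74.1 + (-1.1)
L_A = 73.0

73.0 dBA


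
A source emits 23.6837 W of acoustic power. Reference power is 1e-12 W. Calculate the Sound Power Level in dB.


Given values:
  W = 23.6837 W
  W_ref = 1e-12 W
Formula: SWL = 10 * log10(W / W_ref)
Compute ratio: W / W_ref = 23683700000000
Compute log10: log10(23683700000000) = 13.37445
Multiply: SWL = 10 * 13.37445 = 133.74

133.74 dB


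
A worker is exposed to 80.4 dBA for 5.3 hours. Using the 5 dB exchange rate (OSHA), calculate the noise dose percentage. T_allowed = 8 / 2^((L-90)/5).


Given values:
  L = 80.4 dBA, T = 5.3 hours
Formula: T_allowed = 8 / 2^((L - 90) / 5)
Compute exponent: (80.4 - 90) / 5 = -1.92
Compute 2^(-1.92) = 0.264255
T_allowed = 8 / 0.264255 = 30.273789 hours
Dose = (T / T_allowed) * 100
Dose = (5.3 / 30.273789) * 100 = 17.51

17.51 %


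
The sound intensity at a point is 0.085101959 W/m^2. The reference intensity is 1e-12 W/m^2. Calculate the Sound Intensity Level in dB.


Given values:
  I = 0.085101959 W/m^2
  I_ref = 1e-12 W/m^2
Formula: SIL = 10 * log10(I / I_ref)
Compute ratio: I / I_ref = 85101959000
Compute log10: log10(85101959000) = 10.92994
Multiply: SIL = 10 * 10.92994 = 109.3

109.3 dB


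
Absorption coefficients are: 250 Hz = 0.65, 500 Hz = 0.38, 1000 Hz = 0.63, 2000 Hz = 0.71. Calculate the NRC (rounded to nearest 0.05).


Given values:
  a_250 = 0.65, a_500 = 0.38
  a_1000 = 0.63, a_2000 = 0.71
Formula: NRC = (a250 + a500 + a1000 + a2000) / 4
Sum = 0.65 + 0.38 + 0.63 + 0.71 = 2.37
NRC = 2.37 / 4 = 0.5925
Rounded to nearest 0.05: 0.6

0.6


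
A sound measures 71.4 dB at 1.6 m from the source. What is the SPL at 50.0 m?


Given values:
  SPL1 = 71.4 dB, r1 = 1.6 m, r2 = 50.0 m
Formula: SPL2 = SPL1 - 20 * log10(r2 / r1)
Compute ratio: r2 / r1 = 50.0 / 1.6 = 31.25
Compute log10: log10(31.25) = 1.49485
Compute drop: 20 * 1.49485 = 29.897
SPL2 = 71.4 - 29.897 = 41.5

41.5 dB


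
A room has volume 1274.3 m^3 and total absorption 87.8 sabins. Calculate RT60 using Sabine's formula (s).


Given values:
  V = 1274.3 m^3
  A = 87.8 sabins
Formula: RT60 = 0.161 * V / A
Numerator: 0.161 * 1274.3 = 205.1623
RT60 = 205.1623 / 87.8 = 2.337

2.337 s


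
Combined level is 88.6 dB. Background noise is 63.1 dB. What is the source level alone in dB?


Given values:
  L_total = 88.6 dB, L_bg = 63.1 dB
Formula: L_source = 10 * log10(10^(L_total/10) - 10^(L_bg/10))
Convert to linear:
  10^(88.6/10) = 724435960.075
  10^(63.1/10) = 2041737.9447
Difference: 724435960.075 - 2041737.9447 = 722394222.1303
L_source = 10 * log10(722394222.1303) = 88.59

88.59 dB


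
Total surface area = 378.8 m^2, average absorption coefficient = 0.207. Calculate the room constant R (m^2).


Given values:
  S = 378.8 m^2, alpha = 0.207
Formula: R = S * alpha / (1 - alpha)
Numerator: 378.8 * 0.207 = 78.4116
Denominator: 1 - 0.207 = 0.793
R = 78.4116 / 0.793 = 98.88

98.88 m^2


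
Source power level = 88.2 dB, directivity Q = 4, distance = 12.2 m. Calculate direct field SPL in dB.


Given values:
  Lw = 88.2 dB, Q = 4, r = 12.2 m
Formula: SPL = Lw + 10 * log10(Q / (4 * pi * r^2))
Compute 4 * pi * r^2 = 4 * pi * 12.2^2 = 1870.3786
Compute Q / denom = 4 / 1870.3786 = 0.0021386
Compute 10 * log10(0.0021386) = -26.6987
SPL = 88.2 + (-26.6987) = 61.5

61.5 dB


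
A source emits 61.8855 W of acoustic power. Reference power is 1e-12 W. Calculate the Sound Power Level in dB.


Given values:
  W = 61.8855 W
  W_ref = 1e-12 W
Formula: SWL = 10 * log10(W / W_ref)
Compute ratio: W / W_ref = 61885500000000
Compute log10: log10(61885500000000) = 13.791589
Multiply: SWL = 10 * 13.791589 = 137.92

137.92 dB


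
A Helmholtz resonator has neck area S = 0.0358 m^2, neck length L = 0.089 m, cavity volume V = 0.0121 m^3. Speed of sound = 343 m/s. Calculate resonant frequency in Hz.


Given values:
  S = 0.0358 m^2, L = 0.089 m, V = 0.0121 m^3, c = 343 m/s
Formula: f = (c / (2*pi)) * sqrt(S / (V * L))
Compute V * L = 0.0121 * 0.089 = 0.0010769
Compute S / (V * L) = 0.0358 / 0.0010769 = 33.2436
Compute sqrt(33.2436) = 5.765726
Compute c / (2*pi) = 343 / 6.283185 = 54.590148
f = 54.590148 * 5.765726 = 314.75

314.75 Hz


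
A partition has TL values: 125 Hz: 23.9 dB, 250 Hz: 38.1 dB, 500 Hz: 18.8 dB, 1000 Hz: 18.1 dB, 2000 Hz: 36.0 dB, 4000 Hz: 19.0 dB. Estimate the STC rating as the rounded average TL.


Given TL values at each frequency:
  125 Hz: 23.9 dB
  250 Hz: 38.1 dB
  500 Hz: 18.8 dB
  1000 Hz: 18.1 dB
  2000 Hz: 36.0 dB
  4000 Hz: 19.0 dB
Formula: STC ~ round(average of TL values)
Sum = 23.9 + 38.1 + 18.8 + 18.1 + 36.0 + 19.0 = 153.9
Average = 153.9 / 6 = 25.65
Rounded: 26

26


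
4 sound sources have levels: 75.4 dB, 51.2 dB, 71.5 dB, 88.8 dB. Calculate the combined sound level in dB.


Formula: L_total = 10 * log10( sum(10^(Li/10)) )
  Source 1: 10^(75.4/10) = 34673685.0453
  Source 2: 10^(51.2/10) = 131825.6739
  Source 3: 10^(71.5/10) = 14125375.4462
  Source 4: 10^(88.8/10) = 758577575.0292
Sum of linear values = 807508461.1946
L_total = 10 * log10(807508461.1946) = 89.07

89.07 dB
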